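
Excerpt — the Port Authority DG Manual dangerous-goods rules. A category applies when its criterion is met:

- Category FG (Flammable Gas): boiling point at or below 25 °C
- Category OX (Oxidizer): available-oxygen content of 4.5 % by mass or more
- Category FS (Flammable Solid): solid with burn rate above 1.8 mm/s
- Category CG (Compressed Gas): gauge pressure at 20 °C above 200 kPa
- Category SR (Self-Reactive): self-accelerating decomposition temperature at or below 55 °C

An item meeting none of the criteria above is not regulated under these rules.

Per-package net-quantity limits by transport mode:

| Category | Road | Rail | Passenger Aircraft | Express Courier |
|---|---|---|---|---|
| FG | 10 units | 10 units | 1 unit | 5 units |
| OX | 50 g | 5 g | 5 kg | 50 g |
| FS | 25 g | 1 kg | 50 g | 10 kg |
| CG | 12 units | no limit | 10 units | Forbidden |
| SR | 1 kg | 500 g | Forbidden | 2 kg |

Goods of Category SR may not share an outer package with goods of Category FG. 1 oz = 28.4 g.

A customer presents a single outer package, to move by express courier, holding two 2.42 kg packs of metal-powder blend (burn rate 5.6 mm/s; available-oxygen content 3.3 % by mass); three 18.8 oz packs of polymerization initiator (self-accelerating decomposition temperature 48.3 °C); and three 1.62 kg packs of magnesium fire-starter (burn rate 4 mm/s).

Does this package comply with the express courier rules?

Yes

Burn rate 5.6 mm/s meets the Category FS criterion (Flammable Solid), so the metal-powder blend is Category FS.
With self-accelerating decomposition temperature 48.3 °C (≤ 55 °C), the polymerization initiator falls in Category SR.
Magnesium fire-starter: burn rate 4 mm/s > 1.8 mm/s → Category FS (Flammable Solid).
Category SR quantity: three 18.8 oz packs = 1601.76 g.
That is within the Category SR express courier limit of 2 kg.
Category FS net quantity: (two 2.42 kg packs = 4.84 kg) + (three 1.62 kg packs = 4.86 kg) = 9.7 kg.
9.7 kg is within the express courier limit of 10 kg for Category FS.
The segregation rule (Category SR with Category FG) does not apply to Category SR with Category FS.
Every hazard category is within its express courier limit and no segregation rule is violated.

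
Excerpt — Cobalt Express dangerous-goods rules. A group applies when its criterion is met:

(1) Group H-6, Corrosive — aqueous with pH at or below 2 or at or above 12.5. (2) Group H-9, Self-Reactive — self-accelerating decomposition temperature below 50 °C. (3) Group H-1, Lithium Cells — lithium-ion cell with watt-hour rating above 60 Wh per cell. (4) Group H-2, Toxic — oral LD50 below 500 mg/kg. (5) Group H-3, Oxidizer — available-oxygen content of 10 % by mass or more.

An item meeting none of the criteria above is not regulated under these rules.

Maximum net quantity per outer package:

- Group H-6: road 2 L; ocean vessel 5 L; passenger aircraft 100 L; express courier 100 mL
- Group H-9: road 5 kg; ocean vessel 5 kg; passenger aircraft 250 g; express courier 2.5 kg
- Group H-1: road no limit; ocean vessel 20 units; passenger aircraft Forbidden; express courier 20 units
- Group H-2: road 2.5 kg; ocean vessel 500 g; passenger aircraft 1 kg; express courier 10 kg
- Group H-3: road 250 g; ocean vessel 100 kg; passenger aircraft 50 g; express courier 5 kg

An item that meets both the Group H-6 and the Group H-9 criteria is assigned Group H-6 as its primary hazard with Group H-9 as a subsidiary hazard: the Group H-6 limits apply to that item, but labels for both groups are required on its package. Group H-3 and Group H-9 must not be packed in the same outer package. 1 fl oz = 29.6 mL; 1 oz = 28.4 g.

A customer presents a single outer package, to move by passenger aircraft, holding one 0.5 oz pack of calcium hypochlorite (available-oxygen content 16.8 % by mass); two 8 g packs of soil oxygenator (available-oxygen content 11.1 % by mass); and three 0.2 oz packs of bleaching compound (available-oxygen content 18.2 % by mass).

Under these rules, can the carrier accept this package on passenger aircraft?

The calcium hypochlorite has available-oxygen content 16.8 % by mass, which is ≥ 10 % by mass, so it is Group H-3 (Oxidizer).
Soil oxygenator: available-oxygen content 11.1 % by mass ≥ 10 % by mass → Group H-3 (Oxidizer).
Available-oxygen content 18.2 % by mass meets the Group H-3 criterion (Oxidizer), so the bleaching compound is Group H-3.
Group H-3 net quantity: (one 0.5 oz pack = 14.2 g) + (two 8 g packs = 16 g) + (three 0.2 oz packs = 17.04 g) = 47.24 g.
47.24 g ≤ 50 g (passenger aircraft limit, Group H-3) — within limit.

Yes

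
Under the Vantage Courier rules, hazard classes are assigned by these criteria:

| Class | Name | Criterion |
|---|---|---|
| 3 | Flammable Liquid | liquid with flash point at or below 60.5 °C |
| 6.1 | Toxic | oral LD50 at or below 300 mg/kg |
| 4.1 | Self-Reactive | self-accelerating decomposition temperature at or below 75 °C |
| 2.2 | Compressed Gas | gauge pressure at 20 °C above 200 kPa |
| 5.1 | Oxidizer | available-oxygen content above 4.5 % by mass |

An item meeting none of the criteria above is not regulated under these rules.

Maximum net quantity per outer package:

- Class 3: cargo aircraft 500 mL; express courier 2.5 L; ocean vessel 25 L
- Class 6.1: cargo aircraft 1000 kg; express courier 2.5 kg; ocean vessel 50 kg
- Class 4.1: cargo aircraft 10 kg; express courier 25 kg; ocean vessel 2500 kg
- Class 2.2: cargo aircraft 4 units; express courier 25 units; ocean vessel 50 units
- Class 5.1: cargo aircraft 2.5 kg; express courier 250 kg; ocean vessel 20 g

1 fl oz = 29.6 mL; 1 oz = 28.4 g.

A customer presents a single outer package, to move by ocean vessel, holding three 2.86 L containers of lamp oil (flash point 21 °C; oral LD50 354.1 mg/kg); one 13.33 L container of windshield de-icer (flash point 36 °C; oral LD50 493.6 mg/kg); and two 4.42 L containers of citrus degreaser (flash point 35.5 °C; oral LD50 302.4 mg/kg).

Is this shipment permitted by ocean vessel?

No

The lamp oil has flash point 21 °C, which is ≤ 60.5 °C, so it is Class 3 (Flammable Liquid).
The windshield de-icer has flash point 36 °C, which is ≤ 60.5 °C, so it is Class 3 (Flammable Liquid).
With flash point 35.5 °C (≤ 60.5 °C), the citrus degreaser falls in Class 3.
Class 3 net quantity: (three 2.86 L containers = 8.58 L) + 13.33 L + (two 4.42 L containers = 8.84 L) = 30.75 L.
That exceeds the Class 3 ocean vessel limit of 25 L.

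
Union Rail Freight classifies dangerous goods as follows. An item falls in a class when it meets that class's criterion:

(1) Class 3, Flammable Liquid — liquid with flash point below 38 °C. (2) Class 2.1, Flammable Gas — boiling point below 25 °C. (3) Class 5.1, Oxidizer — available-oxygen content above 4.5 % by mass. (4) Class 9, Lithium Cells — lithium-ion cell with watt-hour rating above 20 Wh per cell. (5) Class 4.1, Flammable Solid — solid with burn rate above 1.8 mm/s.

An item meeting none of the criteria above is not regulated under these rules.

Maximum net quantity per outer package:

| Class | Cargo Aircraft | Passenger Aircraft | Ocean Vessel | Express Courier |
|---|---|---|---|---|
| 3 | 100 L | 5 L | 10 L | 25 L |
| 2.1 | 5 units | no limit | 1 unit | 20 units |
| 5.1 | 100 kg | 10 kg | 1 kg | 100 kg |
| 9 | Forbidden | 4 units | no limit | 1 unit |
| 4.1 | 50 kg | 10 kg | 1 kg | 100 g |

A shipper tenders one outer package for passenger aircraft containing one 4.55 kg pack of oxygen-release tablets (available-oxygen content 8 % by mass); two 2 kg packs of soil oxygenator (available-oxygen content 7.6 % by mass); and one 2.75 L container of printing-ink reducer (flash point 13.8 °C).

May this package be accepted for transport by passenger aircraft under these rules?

Yes

Oxygen-release tablets: available-oxygen content 8 % by mass > 4.5 % by mass → Class 5.1 (Oxidizer).
Soil oxygenator: available-oxygen content 7.6 % by mass > 4.5 % by mass → Class 5.1 (Oxidizer).
With flash point 13.8 °C (< 38 °C), the printing-ink reducer falls in Class 3.
Class 5.1 net quantity: 4.55 kg + (two 2 kg packs = 4 kg) = 8.55 kg.
8.55 kg is within the passenger aircraft limit of 10 kg for Class 5.1.
Class 3 quantity: 2.75 L.
That is within the Class 3 passenger aircraft limit of 5 L.
Every hazard class is within its passenger aircraft limit and no segregation rule is violated.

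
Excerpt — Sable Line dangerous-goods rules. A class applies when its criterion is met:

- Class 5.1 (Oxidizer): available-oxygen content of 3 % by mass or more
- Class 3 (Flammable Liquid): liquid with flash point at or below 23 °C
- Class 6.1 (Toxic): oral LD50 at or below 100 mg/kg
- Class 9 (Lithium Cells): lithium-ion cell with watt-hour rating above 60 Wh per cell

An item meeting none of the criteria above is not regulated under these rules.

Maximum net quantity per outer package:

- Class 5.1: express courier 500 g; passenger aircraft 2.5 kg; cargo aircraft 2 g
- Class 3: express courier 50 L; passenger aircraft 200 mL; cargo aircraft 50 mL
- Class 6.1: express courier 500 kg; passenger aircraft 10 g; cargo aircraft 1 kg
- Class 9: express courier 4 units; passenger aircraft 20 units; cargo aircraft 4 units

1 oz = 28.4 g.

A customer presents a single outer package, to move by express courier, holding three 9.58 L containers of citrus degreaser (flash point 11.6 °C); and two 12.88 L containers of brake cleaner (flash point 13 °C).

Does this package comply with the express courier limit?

No

The citrus degreaser has flash point 11.6 °C, which is ≤ 23 °C, so it is Class 3 (Flammable Liquid).
Brake cleaner: flash point 13 °C ≤ 23 °C → Class 3 (Flammable Liquid).
Total Class 3: (three 9.58 L containers = 28.74 L) + (two 12.88 L containers = 25.76 L) = 54.5 L.
54.5 L exceeds the express courier limit of 50 L for Class 3.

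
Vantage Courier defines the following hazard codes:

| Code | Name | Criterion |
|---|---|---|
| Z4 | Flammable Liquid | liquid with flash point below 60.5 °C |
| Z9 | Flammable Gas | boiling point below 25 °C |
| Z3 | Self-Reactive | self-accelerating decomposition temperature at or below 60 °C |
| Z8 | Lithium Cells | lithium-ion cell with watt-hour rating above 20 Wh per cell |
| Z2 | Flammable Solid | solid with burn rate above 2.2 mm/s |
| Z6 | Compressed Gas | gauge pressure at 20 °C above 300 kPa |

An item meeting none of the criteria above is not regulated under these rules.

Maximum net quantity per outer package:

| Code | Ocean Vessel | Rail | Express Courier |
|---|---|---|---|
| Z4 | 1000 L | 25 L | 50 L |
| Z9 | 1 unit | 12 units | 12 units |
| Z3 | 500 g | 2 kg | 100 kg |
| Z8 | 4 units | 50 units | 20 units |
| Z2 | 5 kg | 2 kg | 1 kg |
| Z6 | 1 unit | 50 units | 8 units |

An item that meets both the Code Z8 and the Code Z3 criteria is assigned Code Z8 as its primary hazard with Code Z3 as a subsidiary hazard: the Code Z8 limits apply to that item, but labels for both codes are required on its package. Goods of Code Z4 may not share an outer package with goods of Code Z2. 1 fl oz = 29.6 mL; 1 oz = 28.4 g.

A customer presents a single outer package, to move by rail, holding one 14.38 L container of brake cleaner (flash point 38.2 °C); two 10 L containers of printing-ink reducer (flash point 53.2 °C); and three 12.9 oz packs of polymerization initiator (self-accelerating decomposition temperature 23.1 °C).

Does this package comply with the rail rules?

No

The brake cleaner has flash point 38.2 °C, which is < 60.5 °C, so it is Code Z4 (Flammable Liquid).
With flash point 53.2 °C (< 60.5 °C), the printing-ink reducer falls in Code Z4.
Self-accelerating decomposition temperature 23.1 °C meets the Code Z3 criterion (Self-Reactive), so the polymerization initiator is Code Z3.
Code Z4 net quantity: 14.38 L + (two 10 L containers = 20 L) = 34.38 L.
34.38 L > 25 L (rail limit, Code Z4) — over the limit.
Code Z3 quantity: three 12.9 oz packs = 1099.08 g.
That is within the Code Z3 rail limit of 2 kg.
The segregation rule (Code Z4 with Code Z2) does not apply to Code Z4 with Code Z3.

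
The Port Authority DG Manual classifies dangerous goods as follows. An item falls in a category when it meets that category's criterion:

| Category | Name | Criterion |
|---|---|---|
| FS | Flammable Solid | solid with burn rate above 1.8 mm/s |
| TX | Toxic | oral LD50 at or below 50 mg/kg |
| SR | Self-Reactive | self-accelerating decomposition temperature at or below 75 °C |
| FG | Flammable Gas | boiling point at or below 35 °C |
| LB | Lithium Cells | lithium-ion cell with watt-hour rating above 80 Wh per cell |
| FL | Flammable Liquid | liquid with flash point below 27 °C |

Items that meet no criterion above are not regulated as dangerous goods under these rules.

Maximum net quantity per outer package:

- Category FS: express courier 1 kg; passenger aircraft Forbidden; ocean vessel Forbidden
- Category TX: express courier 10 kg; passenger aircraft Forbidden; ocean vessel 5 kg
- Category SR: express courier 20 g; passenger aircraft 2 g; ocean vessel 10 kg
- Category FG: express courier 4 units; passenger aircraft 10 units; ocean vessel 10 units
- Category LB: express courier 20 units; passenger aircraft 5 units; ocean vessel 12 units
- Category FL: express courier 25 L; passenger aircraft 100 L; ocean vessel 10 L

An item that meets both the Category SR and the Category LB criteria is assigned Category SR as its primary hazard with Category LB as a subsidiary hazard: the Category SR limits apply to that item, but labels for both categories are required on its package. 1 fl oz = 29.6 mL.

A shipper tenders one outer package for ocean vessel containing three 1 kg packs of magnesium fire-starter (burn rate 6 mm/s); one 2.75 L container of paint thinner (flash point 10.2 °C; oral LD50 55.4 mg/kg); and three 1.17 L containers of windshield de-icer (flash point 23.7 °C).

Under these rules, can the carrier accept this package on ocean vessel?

With burn rate 6 mm/s (> 1.8 mm/s), the magnesium fire-starter falls in Category FS.
Paint thinner: flash point 10.2 °C < 27 °C → Category FL (Flammable Liquid).
With flash point 23.7 °C (< 27 °C), the windshield de-icer falls in Category FL.
Category FL net quantity: 2.75 L + (three 1.17 L containers = 3.51 L) = 6.26 L.
6.26 L ≤ 10 L (ocean vessel limit, Category FL) — within limit.
Category FS quantity: three 1 kg packs = 3 kg.
Category FS is Forbidden by ocean vessel.

No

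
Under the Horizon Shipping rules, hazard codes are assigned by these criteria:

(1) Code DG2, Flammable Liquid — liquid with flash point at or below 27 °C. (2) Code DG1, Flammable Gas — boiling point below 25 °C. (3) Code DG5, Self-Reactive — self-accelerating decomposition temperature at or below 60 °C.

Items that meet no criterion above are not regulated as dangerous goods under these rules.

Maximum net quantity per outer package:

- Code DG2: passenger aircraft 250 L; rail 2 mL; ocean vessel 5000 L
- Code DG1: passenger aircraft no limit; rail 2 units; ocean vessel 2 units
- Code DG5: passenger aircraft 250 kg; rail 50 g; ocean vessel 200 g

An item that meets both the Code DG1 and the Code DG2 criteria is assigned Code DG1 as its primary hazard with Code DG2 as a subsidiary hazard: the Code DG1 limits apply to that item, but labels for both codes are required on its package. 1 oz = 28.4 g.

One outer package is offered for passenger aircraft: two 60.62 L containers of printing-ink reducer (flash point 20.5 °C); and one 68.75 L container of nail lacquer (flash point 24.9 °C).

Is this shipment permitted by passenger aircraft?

With flash point 20.5 °C (≤ 27 °C), the printing-ink reducer falls in Code DG2.
Nail lacquer: flash point 24.9 °C ≤ 27 °C → Code DG2 (Flammable Liquid).
Code DG2 net quantity: (two 60.62 L containers = 121.24 L) + 68.75 L = 189.99 L.
189.99 L ≤ 250 L (passenger aircraft limit, Code DG2) — within limit.

Yes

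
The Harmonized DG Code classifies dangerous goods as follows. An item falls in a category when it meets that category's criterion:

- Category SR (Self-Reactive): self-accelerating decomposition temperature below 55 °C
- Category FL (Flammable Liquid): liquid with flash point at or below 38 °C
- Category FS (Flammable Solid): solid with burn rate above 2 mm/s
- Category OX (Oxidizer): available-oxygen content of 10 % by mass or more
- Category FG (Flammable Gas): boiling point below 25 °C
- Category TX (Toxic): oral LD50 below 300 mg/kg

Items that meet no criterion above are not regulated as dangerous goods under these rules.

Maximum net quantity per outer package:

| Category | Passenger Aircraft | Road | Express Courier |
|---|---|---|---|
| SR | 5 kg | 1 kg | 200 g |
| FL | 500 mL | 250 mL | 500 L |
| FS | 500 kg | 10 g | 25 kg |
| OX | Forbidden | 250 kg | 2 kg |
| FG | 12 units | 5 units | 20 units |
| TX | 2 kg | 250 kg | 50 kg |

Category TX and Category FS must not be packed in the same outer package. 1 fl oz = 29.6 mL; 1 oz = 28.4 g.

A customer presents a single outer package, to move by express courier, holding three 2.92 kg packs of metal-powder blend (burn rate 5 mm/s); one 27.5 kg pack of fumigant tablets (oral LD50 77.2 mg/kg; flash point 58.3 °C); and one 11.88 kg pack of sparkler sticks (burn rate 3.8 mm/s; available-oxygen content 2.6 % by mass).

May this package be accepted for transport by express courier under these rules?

The metal-powder blend has burn rate 5 mm/s, which is > 2 mm/s, so it is Category FS (Flammable Solid).
Fumigant tablets: oral LD50 77.2 mg/kg < 300 mg/kg → Category TX (Toxic).
With burn rate 3.8 mm/s (> 2 mm/s), the sparkler sticks fall in Category FS.
Category TX quantity: 27.5 kg.
27.5 kg ≤ 50 kg (express courier limit, Category TX) — within limit.
Total Category FS: (three 2.92 kg packs = 8.76 kg) + 11.88 kg = 20.64 kg.
20.64 kg ≤ 25 kg (express courier limit, Category FS) — within limit.
Category TX and Category FS may not share an outer package.

No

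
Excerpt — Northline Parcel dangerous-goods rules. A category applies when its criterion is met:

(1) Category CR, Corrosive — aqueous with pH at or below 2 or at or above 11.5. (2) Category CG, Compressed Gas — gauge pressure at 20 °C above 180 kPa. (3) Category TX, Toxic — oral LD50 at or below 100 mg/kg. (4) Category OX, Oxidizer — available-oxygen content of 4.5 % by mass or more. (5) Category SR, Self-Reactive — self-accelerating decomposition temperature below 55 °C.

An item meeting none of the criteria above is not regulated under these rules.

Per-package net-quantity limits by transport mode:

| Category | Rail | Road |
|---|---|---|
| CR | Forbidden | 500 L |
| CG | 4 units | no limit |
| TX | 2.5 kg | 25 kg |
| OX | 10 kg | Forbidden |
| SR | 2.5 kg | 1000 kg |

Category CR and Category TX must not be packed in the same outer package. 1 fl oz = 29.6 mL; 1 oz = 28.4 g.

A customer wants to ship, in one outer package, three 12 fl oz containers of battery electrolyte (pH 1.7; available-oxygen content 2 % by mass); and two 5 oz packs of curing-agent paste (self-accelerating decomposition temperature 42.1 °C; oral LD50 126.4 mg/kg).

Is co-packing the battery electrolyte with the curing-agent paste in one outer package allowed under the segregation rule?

Yes

pH 1.7 meets the Category CR criterion (Corrosive), so the battery electrolyte is Category CR.
With self-accelerating decomposition temperature 42.1 °C (< 55 °C), the curing-agent paste falls in Category SR.
No segregation rule bars Category CR with Category SR.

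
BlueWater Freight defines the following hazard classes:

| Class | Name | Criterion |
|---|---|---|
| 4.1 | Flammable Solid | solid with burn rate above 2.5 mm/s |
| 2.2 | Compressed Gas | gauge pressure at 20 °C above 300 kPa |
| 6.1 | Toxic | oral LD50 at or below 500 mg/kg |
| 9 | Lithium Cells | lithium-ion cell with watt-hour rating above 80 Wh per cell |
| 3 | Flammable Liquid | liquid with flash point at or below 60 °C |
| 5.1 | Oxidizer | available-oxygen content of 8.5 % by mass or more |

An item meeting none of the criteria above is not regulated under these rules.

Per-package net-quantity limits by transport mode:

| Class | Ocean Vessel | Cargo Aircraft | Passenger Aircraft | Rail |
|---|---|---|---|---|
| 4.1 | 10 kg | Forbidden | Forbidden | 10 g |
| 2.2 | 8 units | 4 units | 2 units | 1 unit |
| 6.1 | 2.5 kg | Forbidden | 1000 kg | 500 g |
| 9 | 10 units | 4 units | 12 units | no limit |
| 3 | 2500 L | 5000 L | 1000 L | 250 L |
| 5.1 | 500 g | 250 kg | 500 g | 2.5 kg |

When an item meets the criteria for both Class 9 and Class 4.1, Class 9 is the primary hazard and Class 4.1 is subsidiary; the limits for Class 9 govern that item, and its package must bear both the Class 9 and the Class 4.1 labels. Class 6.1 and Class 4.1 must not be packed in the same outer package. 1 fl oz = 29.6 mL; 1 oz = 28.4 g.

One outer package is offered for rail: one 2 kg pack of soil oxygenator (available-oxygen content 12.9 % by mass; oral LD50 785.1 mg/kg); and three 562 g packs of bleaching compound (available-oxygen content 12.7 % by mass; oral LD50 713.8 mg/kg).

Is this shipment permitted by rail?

No

With available-oxygen content 12.9 % by mass (≥ 8.5 % by mass), the soil oxygenator falls in Class 5.1.
Bleaching compound: available-oxygen content 12.7 % by mass ≥ 8.5 % by mass → Class 5.1 (Oxidizer).
Class 5.1 net quantity: 2 kg + (three 562 g packs = 1.686 kg) = 3.686 kg.
3.686 kg exceeds the rail limit of 2.5 kg for Class 5.1.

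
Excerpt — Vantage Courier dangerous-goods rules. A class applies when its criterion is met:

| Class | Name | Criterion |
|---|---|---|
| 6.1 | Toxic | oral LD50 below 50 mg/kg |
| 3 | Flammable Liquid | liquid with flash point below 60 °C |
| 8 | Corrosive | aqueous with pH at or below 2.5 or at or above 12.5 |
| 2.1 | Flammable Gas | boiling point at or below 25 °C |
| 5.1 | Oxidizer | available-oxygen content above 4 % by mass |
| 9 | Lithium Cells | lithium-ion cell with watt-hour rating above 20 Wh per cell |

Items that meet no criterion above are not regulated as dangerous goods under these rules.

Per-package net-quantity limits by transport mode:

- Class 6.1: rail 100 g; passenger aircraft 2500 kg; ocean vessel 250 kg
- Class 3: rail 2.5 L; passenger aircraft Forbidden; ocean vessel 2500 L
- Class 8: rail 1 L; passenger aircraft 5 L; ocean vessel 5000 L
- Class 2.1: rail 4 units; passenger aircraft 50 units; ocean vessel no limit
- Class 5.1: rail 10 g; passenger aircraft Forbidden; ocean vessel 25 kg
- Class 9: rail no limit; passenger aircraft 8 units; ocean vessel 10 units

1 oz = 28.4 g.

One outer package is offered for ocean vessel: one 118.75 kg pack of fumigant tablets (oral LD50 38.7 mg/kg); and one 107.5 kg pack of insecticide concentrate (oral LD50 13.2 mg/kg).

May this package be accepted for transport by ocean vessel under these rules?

Yes

Oral LD50 38.7 mg/kg meets the Class 6.1 criterion (Toxic), so the fumigant tablets are Class 6.1.
With oral LD50 13.2 mg/kg (< 50 mg/kg), the insecticide concentrate falls in Class 6.1.
Total Class 6.1: 118.75 kg + 107.5 kg = 226.25 kg.
That is within the Class 6.1 ocean vessel limit of 250 kg.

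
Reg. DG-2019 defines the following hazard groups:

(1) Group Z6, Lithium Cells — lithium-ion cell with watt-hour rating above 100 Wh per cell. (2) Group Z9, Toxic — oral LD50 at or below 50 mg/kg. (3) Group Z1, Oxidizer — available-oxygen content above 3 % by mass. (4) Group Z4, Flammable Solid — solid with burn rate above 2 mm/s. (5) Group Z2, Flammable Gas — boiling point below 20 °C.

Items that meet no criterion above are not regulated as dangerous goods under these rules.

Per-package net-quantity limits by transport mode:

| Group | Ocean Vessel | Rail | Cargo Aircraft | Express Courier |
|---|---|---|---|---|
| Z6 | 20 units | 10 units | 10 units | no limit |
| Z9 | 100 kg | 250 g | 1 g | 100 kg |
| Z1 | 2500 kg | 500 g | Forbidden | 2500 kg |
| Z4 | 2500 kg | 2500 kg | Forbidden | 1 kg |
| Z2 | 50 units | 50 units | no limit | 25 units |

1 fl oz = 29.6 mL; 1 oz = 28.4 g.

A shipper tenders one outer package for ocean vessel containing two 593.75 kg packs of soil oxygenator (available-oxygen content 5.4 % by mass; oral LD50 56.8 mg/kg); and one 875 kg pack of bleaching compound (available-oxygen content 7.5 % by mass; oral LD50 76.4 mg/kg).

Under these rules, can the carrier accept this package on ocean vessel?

Yes

Available-oxygen content 5.4 % by mass meets the Group Z1 criterion (Oxidizer), so the soil oxygenator is Group Z1.
Available-oxygen content 7.5 % by mass meets the Group Z1 criterion (Oxidizer), so the bleaching compound is Group Z1.
Total Group Z1: (two 593.75 kg packs = 1187.5 kg) + 875 kg = 2062.5 kg.
2062.5 kg is within the ocean vessel limit of 2500 kg for Group Z1.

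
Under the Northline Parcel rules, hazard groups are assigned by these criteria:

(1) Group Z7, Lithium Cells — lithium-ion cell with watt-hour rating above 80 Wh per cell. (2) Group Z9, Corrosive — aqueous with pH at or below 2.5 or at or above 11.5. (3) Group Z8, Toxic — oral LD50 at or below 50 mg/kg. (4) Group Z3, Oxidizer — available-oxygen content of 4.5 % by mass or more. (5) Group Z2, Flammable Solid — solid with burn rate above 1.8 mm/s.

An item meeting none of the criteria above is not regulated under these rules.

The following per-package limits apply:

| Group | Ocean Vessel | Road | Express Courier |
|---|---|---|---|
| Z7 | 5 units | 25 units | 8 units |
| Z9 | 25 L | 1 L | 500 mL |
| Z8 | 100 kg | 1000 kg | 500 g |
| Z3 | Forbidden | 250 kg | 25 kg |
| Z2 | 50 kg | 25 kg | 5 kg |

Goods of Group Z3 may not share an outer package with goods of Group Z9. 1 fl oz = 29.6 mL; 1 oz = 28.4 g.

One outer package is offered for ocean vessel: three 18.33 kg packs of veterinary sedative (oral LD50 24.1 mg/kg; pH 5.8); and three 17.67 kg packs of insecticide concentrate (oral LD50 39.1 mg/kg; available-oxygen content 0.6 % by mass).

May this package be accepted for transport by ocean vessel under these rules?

Oral LD50 24.1 mg/kg meets the Group Z8 criterion (Toxic), so the veterinary sedative is Group Z8.
Insecticide concentrate: oral LD50 39.1 mg/kg ≤ 50 mg/kg → Group Z8 (Toxic).
Total Group Z8: (three 18.33 kg packs = 54.99 kg) + (three 17.67 kg packs = 53.01 kg) = 108 kg.
108 kg exceeds the ocean vessel limit of 100 kg for Group Z8.

No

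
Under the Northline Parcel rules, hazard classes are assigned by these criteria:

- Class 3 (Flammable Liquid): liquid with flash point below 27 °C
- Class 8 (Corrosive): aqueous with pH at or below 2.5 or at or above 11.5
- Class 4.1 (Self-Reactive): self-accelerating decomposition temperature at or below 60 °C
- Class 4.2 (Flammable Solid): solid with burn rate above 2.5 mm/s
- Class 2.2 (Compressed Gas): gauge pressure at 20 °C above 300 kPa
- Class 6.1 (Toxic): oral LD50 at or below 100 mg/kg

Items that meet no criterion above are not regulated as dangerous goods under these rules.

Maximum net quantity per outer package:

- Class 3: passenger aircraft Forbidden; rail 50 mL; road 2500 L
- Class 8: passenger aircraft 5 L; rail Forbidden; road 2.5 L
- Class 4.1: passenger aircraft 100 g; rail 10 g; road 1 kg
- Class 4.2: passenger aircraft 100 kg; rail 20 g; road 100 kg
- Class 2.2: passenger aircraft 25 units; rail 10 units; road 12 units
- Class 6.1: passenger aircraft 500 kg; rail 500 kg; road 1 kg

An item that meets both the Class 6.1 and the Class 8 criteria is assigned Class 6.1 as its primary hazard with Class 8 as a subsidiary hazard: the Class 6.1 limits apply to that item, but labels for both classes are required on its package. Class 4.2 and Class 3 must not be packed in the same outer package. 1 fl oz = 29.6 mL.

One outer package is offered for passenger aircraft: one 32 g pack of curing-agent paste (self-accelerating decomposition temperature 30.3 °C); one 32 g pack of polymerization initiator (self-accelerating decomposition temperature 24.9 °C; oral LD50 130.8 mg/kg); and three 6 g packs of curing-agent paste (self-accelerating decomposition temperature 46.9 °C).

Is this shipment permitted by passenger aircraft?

Yes

With self-accelerating decomposition temperature 30.3 °C (≤ 60 °C), the curing-agent paste falls in Class 4.1.
Self-accelerating decomposition temperature 24.9 °C meets the Class 4.1 criterion (Self-Reactive), so the polymerization initiator is Class 4.1.
Self-accelerating decomposition temperature 46.9 °C meets the Class 4.1 criterion (Self-Reactive), so the curing-agent paste is Class 4.1.
Total Class 4.1: 32 g + 32 g + (three 6 g packs = 18 g) = 82 g.
82 g ≤ 100 g (passenger aircraft limit, Class 4.1) — within limit.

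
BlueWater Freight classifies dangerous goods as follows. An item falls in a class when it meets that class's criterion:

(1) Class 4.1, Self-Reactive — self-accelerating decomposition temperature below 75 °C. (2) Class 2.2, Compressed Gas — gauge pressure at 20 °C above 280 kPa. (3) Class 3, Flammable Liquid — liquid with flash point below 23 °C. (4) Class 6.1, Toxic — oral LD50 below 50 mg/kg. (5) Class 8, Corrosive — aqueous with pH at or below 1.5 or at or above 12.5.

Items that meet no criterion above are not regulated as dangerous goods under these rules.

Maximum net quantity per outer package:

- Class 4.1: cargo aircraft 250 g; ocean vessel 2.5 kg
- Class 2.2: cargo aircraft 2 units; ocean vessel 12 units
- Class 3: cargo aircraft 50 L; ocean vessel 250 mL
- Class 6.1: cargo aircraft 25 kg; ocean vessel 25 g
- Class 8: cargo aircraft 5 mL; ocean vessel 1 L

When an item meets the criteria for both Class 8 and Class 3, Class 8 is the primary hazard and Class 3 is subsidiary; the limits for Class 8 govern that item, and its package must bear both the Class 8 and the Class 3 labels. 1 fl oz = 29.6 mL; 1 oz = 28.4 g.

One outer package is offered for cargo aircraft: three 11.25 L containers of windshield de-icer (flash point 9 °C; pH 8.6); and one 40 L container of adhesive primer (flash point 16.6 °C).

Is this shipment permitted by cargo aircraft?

Flash point 9 °C meets the Class 3 criterion (Flammable Liquid), so the windshield de-icer is Class 3.
With flash point 16.6 °C (< 23 °C), the adhesive primer falls in Class 3.
Total Class 3: (three 11.25 L containers = 33.75 L) + 40 L = 73.75 L.
That exceeds the Class 3 cargo aircraft limit of 50 L.

No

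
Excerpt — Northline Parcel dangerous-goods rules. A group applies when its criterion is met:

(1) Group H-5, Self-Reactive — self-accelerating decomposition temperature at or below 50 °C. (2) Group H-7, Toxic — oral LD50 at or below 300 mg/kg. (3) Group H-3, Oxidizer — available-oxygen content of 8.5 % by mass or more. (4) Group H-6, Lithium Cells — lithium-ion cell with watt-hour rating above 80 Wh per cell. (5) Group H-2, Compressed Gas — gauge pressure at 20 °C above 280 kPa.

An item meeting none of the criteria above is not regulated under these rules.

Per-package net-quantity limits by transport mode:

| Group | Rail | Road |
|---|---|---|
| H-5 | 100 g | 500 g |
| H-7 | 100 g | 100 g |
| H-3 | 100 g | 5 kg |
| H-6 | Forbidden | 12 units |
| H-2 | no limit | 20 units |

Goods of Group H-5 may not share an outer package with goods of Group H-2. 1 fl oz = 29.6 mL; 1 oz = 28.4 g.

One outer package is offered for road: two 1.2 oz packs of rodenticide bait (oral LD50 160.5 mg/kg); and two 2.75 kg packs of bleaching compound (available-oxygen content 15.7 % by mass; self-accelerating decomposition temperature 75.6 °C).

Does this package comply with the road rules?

No

Oral LD50 160.5 mg/kg meets the Group H-7 criterion (Toxic), so the rodenticide bait is Group H-7.
With available-oxygen content 15.7 % by mass (≥ 8.5 % by mass), the bleaching compound falls in Group H-3.
Group H-3 quantity: two 2.75 kg packs = 5.5 kg.
That exceeds the Group H-3 road limit of 5 kg.
Group H-7 quantity: two 1.2 oz packs = 68.16 g.
68.16 g is within the road limit of 100 g for Group H-7.
The segregation rule (Group H-5 with Group H-2) does not apply to Group H-3 with Group H-7.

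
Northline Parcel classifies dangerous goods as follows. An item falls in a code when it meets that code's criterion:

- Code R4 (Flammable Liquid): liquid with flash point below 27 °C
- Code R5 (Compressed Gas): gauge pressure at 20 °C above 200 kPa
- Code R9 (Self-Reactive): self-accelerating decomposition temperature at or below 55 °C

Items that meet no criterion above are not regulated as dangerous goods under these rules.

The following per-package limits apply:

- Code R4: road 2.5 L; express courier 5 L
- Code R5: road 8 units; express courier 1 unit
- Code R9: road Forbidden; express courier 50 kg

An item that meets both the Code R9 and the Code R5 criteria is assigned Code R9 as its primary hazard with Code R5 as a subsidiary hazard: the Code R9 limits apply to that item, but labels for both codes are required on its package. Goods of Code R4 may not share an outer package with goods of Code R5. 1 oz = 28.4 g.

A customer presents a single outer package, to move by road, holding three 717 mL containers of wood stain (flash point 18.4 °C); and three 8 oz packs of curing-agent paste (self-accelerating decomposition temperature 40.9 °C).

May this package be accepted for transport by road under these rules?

No

With flash point 18.4 °C (< 27 °C), the wood stain falls in Code R4.
Self-accelerating decomposition temperature 40.9 °C meets the Code R9 criterion (Self-Reactive), so the curing-agent paste is Code R9.
Code R9 quantity: three 8 oz packs = 681.6 g.
By road, Code R9 is Forbidden regardless of quantity.
Code R4 quantity: three 717 mL containers = 2.151 L.
2.151 L ≤ 2.5 L (road limit, Code R4) — within limit.
The segregation rule (Code R4 with Code R5) does not apply to Code R9 with Code R4.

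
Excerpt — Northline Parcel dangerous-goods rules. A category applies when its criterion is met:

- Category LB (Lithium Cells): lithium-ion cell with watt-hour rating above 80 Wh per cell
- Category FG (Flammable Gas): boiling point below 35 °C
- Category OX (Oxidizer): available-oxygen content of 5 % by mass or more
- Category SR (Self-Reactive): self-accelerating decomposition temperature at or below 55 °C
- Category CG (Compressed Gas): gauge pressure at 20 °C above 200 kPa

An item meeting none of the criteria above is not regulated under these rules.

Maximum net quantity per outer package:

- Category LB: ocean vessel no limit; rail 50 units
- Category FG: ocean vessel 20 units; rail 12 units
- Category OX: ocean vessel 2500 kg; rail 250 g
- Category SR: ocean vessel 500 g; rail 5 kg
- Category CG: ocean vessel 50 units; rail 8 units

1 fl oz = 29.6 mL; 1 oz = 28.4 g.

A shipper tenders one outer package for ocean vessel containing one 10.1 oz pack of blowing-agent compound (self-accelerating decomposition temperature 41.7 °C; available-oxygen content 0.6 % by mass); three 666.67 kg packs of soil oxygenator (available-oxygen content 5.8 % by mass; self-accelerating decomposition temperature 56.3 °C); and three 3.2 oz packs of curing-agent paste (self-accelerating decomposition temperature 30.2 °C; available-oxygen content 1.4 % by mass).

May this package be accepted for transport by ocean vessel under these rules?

No

The blowing-agent compound has self-accelerating decomposition temperature 41.7 °C, which is ≤ 55 °C, so it is Category SR (Self-Reactive).
Available-oxygen content 5.8 % by mass meets the Category OX criterion (Oxidizer), so the soil oxygenator is Category OX.
With self-accelerating decomposition temperature 30.2 °C (≤ 55 °C), the curing-agent paste falls in Category SR.
Category SR net quantity: (one 10.1 oz pack = 286.84 g) + (three 3.2 oz packs = 272.64 g) = 559.48 g.
559.48 g > 500 g (ocean vessel limit, Category SR) — over the limit.
Category OX quantity: three 666.67 kg packs = 2000.01 kg.
That is within the Category OX ocean vessel limit of 2500 kg.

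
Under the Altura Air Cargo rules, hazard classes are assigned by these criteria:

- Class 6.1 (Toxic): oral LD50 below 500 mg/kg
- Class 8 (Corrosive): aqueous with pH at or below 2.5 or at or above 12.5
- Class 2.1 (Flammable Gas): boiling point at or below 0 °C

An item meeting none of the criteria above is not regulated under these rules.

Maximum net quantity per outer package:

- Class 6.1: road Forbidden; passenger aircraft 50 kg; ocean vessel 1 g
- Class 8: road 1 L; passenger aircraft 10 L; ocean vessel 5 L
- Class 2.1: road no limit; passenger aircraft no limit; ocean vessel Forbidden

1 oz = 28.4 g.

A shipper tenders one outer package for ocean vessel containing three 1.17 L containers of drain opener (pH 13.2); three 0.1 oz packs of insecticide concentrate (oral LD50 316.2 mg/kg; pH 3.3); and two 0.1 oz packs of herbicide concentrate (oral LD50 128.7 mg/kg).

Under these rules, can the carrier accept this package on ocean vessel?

The drain opener has pH 13.2, which is ≥ 12.5, so it is Class 8 (Corrosive).
The insecticide concentrate has oral LD50 316.2 mg/kg, which is < 500 mg/kg, so it is Class 6.1 (Toxic).
With oral LD50 128.7 mg/kg (< 500 mg/kg), the herbicide concentrate falls in Class 6.1.
Class 6.1 net quantity: (three 0.1 oz packs = 8.52 g) + (two 0.1 oz packs = 5.68 g) = 14.2 g.
14.2 g > 1 g (ocean vessel limit, Class 6.1) — over the limit.
Class 8 quantity: three 1.17 L containers = 3.51 L.
3.51 L is within the ocean vessel limit of 5 L for Class 8.

No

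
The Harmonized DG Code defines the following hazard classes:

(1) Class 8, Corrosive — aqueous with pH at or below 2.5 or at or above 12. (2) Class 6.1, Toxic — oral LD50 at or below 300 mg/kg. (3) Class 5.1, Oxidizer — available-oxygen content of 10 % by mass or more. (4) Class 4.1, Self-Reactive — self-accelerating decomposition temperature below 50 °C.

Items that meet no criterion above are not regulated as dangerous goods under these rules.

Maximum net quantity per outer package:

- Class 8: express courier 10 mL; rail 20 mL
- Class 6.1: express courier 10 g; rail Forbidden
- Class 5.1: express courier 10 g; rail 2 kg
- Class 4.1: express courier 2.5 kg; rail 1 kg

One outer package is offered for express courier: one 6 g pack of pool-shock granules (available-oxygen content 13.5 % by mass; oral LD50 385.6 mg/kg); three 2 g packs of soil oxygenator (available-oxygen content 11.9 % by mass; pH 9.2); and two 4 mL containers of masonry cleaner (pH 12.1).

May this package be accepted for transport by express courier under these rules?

No

Pool-shock granules: available-oxygen content 13.5 % by mass ≥ 10 % by mass → Class 5.1 (Oxidizer).
The soil oxygenator has available-oxygen content 11.9 % by mass, which is ≥ 10 % by mass, so it is Class 5.1 (Oxidizer).
With pH 12.1 (≥ 12), the masonry cleaner falls in Class 8.
Total Class 5.1: 6 g + (three 2 g packs = 6 g) = 12 g.
12 g exceeds the express courier limit of 10 g for Class 5.1.
Class 8 quantity: two 4 mL containers = 8 mL.
8 mL is within the express courier limit of 10 mL for Class 8.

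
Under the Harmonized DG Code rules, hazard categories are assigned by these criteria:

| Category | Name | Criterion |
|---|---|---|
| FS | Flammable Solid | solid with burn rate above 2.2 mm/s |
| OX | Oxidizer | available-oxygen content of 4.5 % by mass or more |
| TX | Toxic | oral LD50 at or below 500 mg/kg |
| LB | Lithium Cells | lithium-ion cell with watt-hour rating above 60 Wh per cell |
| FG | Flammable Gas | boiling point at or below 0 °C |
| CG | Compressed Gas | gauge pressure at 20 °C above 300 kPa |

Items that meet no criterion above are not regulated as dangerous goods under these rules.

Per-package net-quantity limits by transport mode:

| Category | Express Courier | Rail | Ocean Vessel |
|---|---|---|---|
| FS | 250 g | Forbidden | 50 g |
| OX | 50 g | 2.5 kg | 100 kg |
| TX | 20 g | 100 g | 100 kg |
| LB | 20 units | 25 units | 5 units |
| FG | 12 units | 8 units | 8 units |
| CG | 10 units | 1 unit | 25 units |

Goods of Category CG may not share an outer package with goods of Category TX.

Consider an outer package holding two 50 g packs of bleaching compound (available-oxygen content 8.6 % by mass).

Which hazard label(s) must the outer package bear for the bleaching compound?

Bleaching compound: available-oxygen content 8.6 % by mass ≥ 4.5 % by mass → Category OX (Oxidizer).
Only the Category OX label is required.

Category OX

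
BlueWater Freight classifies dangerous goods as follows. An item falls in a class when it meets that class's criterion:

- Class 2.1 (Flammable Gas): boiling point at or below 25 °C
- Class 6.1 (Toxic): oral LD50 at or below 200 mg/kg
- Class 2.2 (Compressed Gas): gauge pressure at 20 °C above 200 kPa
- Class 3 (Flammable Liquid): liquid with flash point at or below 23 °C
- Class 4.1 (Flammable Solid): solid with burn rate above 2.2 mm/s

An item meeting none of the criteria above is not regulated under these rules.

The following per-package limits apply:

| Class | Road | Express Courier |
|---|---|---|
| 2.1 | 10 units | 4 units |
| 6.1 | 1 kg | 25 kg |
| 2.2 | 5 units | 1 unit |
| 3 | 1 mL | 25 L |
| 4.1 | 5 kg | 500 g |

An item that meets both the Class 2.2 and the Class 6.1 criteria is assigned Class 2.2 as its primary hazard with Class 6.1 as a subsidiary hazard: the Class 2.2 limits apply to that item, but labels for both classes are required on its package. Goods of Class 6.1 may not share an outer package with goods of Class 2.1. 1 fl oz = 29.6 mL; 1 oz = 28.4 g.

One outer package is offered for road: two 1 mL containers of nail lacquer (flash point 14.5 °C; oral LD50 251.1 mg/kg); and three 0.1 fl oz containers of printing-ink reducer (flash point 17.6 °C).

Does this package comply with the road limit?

No

With flash point 14.5 °C (≤ 23 °C), the nail lacquer falls in Class 3.
Flash point 17.6 °C meets the Class 3 criterion (Flammable Liquid), so the printing-ink reducer is Class 3.
Total Class 3: (two 1 mL containers = 2 mL) + (three 0.1 fl oz containers = 8.88 mL) = 10.88 mL.
10.88 mL > 1 mL (road limit, Class 3) — over the limit.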